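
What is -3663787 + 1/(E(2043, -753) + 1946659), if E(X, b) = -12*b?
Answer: -7165249916964/1955695 ≈ -3.6638e+6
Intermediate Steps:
-3663787 + 1/(E(2043, -753) + 1946659) = -3663787 + 1/(-12*(-753) + 1946659) = -3663787 + 1/(9036 + 1946659) = -3663787 + 1/1955695 = -7165249916964/1955695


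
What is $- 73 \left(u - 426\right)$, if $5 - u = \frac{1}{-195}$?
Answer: $\frac{5992862}{195} \approx 30733.0$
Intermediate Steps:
$u = \frac{976}{195}$ ($u = 5 - \frac{1}{-195} = 5 - - \frac{1}{195} = 5 + \frac{1}{195} = \frac{976}{195} \approx 5.0051$)
$- 73 \left(u - 426\right) = - 73 \left(\frac{976}{195} - 426\right) = \left(-73\right) \left(- \frac{82094}{195}\right) = \frac{5992862}{195}$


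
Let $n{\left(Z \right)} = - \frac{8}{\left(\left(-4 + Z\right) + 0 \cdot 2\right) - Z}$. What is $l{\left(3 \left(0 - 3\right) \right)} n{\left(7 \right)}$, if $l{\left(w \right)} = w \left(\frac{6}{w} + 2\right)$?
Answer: $-24$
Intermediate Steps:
$n{\left(Z \right)} = 2$ ($n{\left(Z \right)} = - \frac{8}{\left(\left(-4 + Z\right) + 0\right) - Z} = - \frac{8}{\left(-4 + Z\right) - Z} = - \frac{8}{-4} = \left(-8\right) \left(- \frac{1}{4}\right) = 2$)
$l{\left(w \right)} = w \left(2 + \frac{6}{w}\right)$
$l{\left(3 \left(0 - 3\right) \right)} n{\left(7 \right)} = \left(6 + 2 \cdot 3 \left(0 - 3\right)\right) 2 = \left(6 + 2 \cdot 3 \left(-3\right)\right) 2 = \left(6 + 2 \left(-9\right)\right) 2 = \left(6 - 18\right) 2 = \left(-12\right) 2 = -24$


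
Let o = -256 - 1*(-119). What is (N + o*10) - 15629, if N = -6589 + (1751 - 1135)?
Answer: -22972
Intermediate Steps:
o = -137 (o = -256 + 119 = -137)
N = -5973 (N = -6589 + 616 = -5973)
(N + o*10) - 15629 = (-5973 - 137*10) - 15629 = (-5973 - 1370) - 15629 = -7343 - 15629 = -22972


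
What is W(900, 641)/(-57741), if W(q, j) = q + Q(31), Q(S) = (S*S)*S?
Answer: -30691/57741 ≈ -0.53153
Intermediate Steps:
Q(S) = S³ (Q(S) = S²*S = S³)
W(q, j) = 29791 + q (W(q, j) = q + 31³ = q + 29791 = 29791 + q)
W(900, 641)/(-57741) = (29791 + 900)/(-57741) = 30691*(-1/57741) = -30691/57741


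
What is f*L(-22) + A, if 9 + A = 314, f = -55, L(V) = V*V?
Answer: -26315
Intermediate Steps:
L(V) = V**2
A = 305 (A = -9 + 314 = 305)
f*L(-22) + A = -55*(-22)**2 + 305 = -55*484 + 305 = -26620 + 305 = -26315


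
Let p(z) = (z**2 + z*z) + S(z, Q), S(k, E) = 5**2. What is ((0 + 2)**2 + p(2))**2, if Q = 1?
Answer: 1369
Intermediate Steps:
S(k, E) = 25
p(z) = 25 + 2*z**2 (p(z) = (z**2 + z*z) + 25 = (z**2 + z**2) + 25 = 2*z**2 + 25 = 25 + 2*z**2)
((0 + 2)**2 + p(2))**2 = ((0 + 2)**2 + (25 + 2*2**2))**2 = (2**2 + (25 + 2*4))**2 = (4 + (25 + 8))**2 = (4 + 33)**2 = 37**2 = 1369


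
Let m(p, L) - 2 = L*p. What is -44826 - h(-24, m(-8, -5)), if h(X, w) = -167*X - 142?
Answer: -48692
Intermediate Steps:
m(p, L) = 2 + L*p
h(X, w) = -142 - 167*X
-44826 - h(-24, m(-8, -5)) = -44826 - (-142 - 167*(-24)) = -44826 - (-142 + 4008) = -44826 - 1*3866 = -44826 - 3866 = -48692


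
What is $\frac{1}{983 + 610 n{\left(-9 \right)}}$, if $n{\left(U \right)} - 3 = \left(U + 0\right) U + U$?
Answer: $\frac{1}{46733} \approx 2.1398 \cdot 10^{-5}$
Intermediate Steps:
$n{\left(U \right)} = 3 + U + U^{2}$ ($n{\left(U \right)} = 3 + \left(\left(U + 0\right) U + U\right) = 3 + \left(U U + U\right) = 3 + \left(U^{2} + U\right) = 3 + \left(U + U^{2}\right) = 3 + U + U^{2}$)
$\frac{1}{983 + 610 n{\left(-9 \right)}} = \frac{1}{983 + 610 \left(3 - 9 + \left(-9\right)^{2}\right)} = \frac{1}{983 + 610 \left(3 - 9 + 81\right)} = \frac{1}{983 + 610 \cdot 75} = \frac{1}{983 + 45750} = \frac{1}{46733}$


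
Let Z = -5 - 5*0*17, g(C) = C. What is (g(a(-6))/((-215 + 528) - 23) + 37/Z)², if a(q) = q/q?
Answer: 184041/3364 ≈ 54.709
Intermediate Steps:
a(q) = 1
Z = -5 (Z = -5 + 0*17 = -5 + 0 = -5)
(g(a(-6))/((-215 + 528) - 23) + 37/Z)² = (1/((-215 + 528) - 23) + 37/(-5))² = (1/(313 - 23) + 37*(-⅕))² = (1/290 - 37/5)² = (-429/58)² = 184041/3364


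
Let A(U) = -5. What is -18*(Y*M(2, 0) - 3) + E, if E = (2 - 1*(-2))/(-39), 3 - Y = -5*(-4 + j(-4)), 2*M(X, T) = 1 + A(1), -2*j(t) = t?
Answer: -7726/39 ≈ -198.10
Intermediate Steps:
j(t) = -t/2
M(X, T) = -2 (M(X, T) = (1 - 5)/2 = (½)*(-4) = -2)
Y = -7 (Y = 3 - (-5)*(-4 - ½*(-4)) = 3 - (-5)*(-4 + 2) = 3 - (-5)*(-2) = 3 - 1*10 = 3 - 10 = -7)
E = -4/39 (E = (2 + 2)*(-1/39) = 4*(-1/39) = -4/39 ≈ -0.10256)
-18*(Y*M(2, 0) - 3) + E = -18*(-7*(-2) - 3) - 4/39 = -18*(14 - 3) - 4/39 = -18*11 - 4/39 = -198 - 4/39 = -7726/39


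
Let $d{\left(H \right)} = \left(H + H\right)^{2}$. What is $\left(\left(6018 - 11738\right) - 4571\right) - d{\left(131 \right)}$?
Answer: $-78935$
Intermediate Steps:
$d{\left(H \right)} = 4 H^{2}$ ($d{\left(H \right)} = \left(2 H\right)^{2} = 4 H^{2}$)
$\left(\left(6018 - 11738\right) - 4571\right) - d{\left(131 \right)} = \left(\left(6018 - 11738\right) - 4571\right) - 4 \cdot 131^{2} = \left(-5720 - 4571\right) - 4 \cdot 17161 = -10291 - 68644 = -78935$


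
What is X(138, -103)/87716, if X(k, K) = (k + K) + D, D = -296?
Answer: -261/87716 ≈ -0.0029755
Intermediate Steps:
X(k, K) = -296 + K + k (X(k, K) = (k + K) - 296 = (K + k) - 296 = -296 + K + k)
X(138, -103)/87716 = (-296 - 103 + 138)/87716 = -261*1/87716 = -261/87716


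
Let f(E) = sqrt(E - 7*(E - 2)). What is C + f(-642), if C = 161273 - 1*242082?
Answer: -80809 + sqrt(3866) ≈ -80747.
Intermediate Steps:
f(E) = sqrt(14 - 6*E) (f(E) = sqrt(E - 7*(-2 + E)) = sqrt(E + (14 - 7*E)) = sqrt(14 - 6*E))
C = -80809 (C = 161273 - 242082 = -80809)
C + f(-642) = -80809 + sqrt(14 - 6*(-642)) = -80809 + sqrt(14 + 3852) = -80809 + sqrt(3866)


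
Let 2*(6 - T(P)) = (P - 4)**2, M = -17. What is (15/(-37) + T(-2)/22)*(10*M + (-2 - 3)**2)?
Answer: 56115/407 ≈ 137.87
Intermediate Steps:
T(P) = 6 - (-4 + P)**2/2 (T(P) = 6 - (P - 4)**2/2 = 6 - (-4 + P)**2/2)
(15/(-37) + T(-2)/22)*(10*M + (-2 - 3)**2) = (15/(-37) + (6 - (-4 - 2)**2/2)/22)*(10*(-17) + (-2 - 3)**2) = (15*(-1/37) + (6 - 1/2*(-6)**2)*(1/22))*(-170 + (-5)**2) = (-15/37 + (6 - 1/2*36)*(1/22))*(-170 + 25) = (-15/37 + (6 - 18)*(1/22))*(-145) = (-15/37 - 12*1/22)*(-145) = (-15/37 - 6/11)*(-145) = -387/407*(-145) = 56115/407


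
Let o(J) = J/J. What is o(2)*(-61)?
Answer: -61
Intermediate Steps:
o(J) = 1
o(2)*(-61) = 1*(-61) = -61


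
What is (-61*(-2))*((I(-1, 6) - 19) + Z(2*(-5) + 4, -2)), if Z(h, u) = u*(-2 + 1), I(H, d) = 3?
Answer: -1708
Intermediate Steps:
Z(h, u) = -u (Z(h, u) = u*(-1) = -u)
(-61*(-2))*((I(-1, 6) - 19) + Z(2*(-5) + 4, -2)) = (-61*(-2))*((3 - 19) - 1*(-2)) = 122*(-16 + 2) = 122*(-14) = -1708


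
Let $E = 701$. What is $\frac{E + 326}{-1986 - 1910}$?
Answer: $- \frac{1027}{3896} \approx -0.2636$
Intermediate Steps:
$\frac{E + 326}{-1986 - 1910} = \frac{701 + 326}{-1986 - 1910} = \frac{1027}{-3896} = 1027 \left(- \frac{1}{3896}\right) = - \frac{1027}{3896}$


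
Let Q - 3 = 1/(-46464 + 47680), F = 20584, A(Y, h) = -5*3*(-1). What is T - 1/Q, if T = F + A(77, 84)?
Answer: 75164535/3649 ≈ 20599.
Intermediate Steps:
A(Y, h) = 15 (A(Y, h) = -15*(-1) = 15)
T = 20599 (T = 20584 + 15 = 20599)
Q = 3649/1216 (Q = 3 + 1/(-46464 + 47680) = 3 + 1/1216 = 3649/1216 ≈ 3.0008)
T - 1/Q = 20599 - 1/3649/1216 = 20599 - 1*1216/3649 = 20599 - 1216/3649 = 75164535/3649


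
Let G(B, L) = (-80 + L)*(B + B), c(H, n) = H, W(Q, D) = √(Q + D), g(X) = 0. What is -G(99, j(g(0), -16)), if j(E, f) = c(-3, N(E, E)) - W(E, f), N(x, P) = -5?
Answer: 16434 + 792*I ≈ 16434.0 + 792.0*I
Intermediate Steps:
W(Q, D) = √(D + Q)
j(E, f) = -3 - √(E + f) (j(E, f) = -3 - √(f + E) = -3 - √(E + f))
G(B, L) = 2*B*(-80 + L) (G(B, L) = (-80 + L)*(2*B) = 2*B*(-80 + L))
-G(99, j(g(0), -16)) = -2*99*(-80 + (-3 - √(0 - 16))) = -2*99*(-80 + (-3 - √(-16))) = -2*99*(-80 + (-3 - 4*I)) = -2*99*(-83 - 4*I) = -(-16434 - 792*I) = 16434 + 792*I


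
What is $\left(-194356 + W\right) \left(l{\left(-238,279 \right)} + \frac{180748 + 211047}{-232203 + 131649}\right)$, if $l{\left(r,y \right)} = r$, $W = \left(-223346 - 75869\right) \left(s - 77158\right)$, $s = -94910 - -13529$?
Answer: $- \frac{384614040145284421}{33518} \approx -1.1475 \cdot 10^{13}$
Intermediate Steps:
$s = -81381$ ($s = -94910 + 13529 = -81381$)
$W = 47437246885$ ($W = \left(-223346 - 75869\right) \left(-81381 - 77158\right) = \left(-299215\right) \left(-158539\right) = 47437246885$)
$\left(-194356 + W\right) \left(l{\left(-238,279 \right)} + \frac{180748 + 211047}{-232203 + 131649}\right) = \left(-194356 + 47437246885\right) \left(-238 + \frac{180748 + 211047}{-232203 + 131649}\right) = 47437052529 \left(-238 + \frac{391795}{-100554}\right) = 47437052529 \left(-238 + 391795 \left(- \frac{1}{100554}\right)\right) = 47437052529 \left(-238 - \frac{391795}{100554}\right) = 47437052529 \left(- \frac{24323647}{100554}\right) = - \frac{384614040145284421}{33518}$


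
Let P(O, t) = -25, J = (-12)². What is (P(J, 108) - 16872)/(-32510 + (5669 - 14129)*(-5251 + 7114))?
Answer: 16897/15793490 ≈ 0.0010699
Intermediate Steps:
J = 144
(P(J, 108) - 16872)/(-32510 + (5669 - 14129)*(-5251 + 7114)) = (-25 - 16872)/(-32510 + (5669 - 14129)*(-5251 + 7114)) = -16897/(-32510 - 8460*1863) = -16897/(-32510 - 15760980) = -16897/(-15793490) = -16897*(-1/15793490) = 16897/15793490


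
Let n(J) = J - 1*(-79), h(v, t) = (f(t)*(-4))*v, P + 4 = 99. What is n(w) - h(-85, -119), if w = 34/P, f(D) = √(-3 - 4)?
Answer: 7539/95 - 340*I*√7 ≈ 79.358 - 899.56*I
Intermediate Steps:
P = 95 (P = -4 + 99 = 95)
f(D) = I*√7 (f(D) = √(-7) = I*√7)
w = 34/95 ≈ 0.35789
h(v, t) = -4*I*v*√7 (h(v, t) = ((I*√7)*(-4))*v = (-4*I*√7)*v = -4*I*v*√7)
n(J) = 79 + J (n(J) = J + 79 = 79 + J)
n(w) - h(-85, -119) = (79 + 34/95) - (-4)*I*(-85)*√7 = 7539/95 - 340*I*√7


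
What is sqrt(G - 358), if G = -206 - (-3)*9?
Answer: I*sqrt(537) ≈ 23.173*I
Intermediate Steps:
G = -179 (G = -206 - 1*(-27) = -206 + 27 = -179)
sqrt(G - 358) = sqrt(-179 - 358) = sqrt(-537) = I*sqrt(537)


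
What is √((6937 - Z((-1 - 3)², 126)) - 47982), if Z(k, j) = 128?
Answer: I*√41173 ≈ 202.91*I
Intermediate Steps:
√((6937 - Z((-1 - 3)², 126)) - 47982) = √((6937 - 1*128) - 47982) = √((6937 - 128) - 47982) = √(6809 - 47982) = √(-41173) = I*√41173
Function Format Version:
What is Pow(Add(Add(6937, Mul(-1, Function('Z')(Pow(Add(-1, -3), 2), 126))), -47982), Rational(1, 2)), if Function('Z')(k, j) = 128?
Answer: Mul(I, Pow(41173, Rational(1, 2))) ≈ Mul(202.91, I)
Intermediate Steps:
Pow(Add(Add(6937, Mul(-1, Function('Z')(Pow(Add(-1, -3), 2), 126))), -47982), Rational(1, 2)) = Pow(Add(Add(6937, Mul(-1, 128)), -47982), Rational(1, 2)) = Pow(Add(Add(6937, -128), -47982), Rational(1, 2)) = Pow(Add(6809, -47982), Rational(1, 2)) = Pow(-41173, Rational(1, 2)) = Mul(I, Pow(41173, Rational(1, 2)))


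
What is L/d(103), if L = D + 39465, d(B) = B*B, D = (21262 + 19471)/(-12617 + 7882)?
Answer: 186826042/50233615 ≈ 3.7191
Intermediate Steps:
D = -40733/4735 (D = 40733/(-4735) = 40733*(-1/4735) = -40733/4735 ≈ -8.6025)
d(B) = B**2
L = 186826042/4735 (L = -40733/4735 + 39465 = 186826042/4735 ≈ 39456.)
L/d(103) = 186826042/(4735*(103**2)) = (186826042/4735)/10609 = (186826042/4735)*(1/10609) = 186826042/50233615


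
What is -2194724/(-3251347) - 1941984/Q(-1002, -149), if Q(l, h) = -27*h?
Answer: -700581608644/1453352109 ≈ -482.05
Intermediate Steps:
-2194724/(-3251347) - 1941984/Q(-1002, -149) = -2194724/(-3251347) - 1941984/((-27*(-149))) = -2194724*(-1/3251347) - 1941984/4023 = 2194724/3251347 - 1941984*1/4023 = 2194724/3251347 - 215776/447 = -700581608644/1453352109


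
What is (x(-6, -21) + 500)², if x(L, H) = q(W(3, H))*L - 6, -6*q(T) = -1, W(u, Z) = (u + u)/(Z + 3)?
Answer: 243049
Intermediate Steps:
W(u, Z) = 2*u/(3 + Z) (W(u, Z) = (2*u)/(3 + Z) = 2*u/(3 + Z))
q(T) = ⅙ (q(T) = -⅙*(-1) = ⅙)
x(L, H) = -6 + L/6 (x(L, H) = L/6 - 6 = -6 + L/6)
(x(-6, -21) + 500)² = ((-6 + (⅙)*(-6)) + 500)² = ((-6 - 1) + 500)² = (-7 + 500)² = 493² = 243049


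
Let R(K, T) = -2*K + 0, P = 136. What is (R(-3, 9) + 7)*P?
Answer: 1768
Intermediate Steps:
R(K, T) = -2*K
(R(-3, 9) + 7)*P = (-2*(-3) + 7)*136 = (6 + 7)*136 = 13*136 = 1768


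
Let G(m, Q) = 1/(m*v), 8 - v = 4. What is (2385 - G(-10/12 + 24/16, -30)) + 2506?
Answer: 39125/8 ≈ 4890.6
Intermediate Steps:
v = 4 (v = 8 - 1*4 = 8 - 4 = 4)
G(m, Q) = 1/(4*m) (G(m, Q) = 1/(m*4) = 1/(4*m))
(2385 - G(-10/12 + 24/16, -30)) + 2506 = (2385 - 1/(4*(-10/12 + 24/16))) + 2506 = (2385 - 1/(4*(-10*1/12 + 24*(1/16)))) + 2506 = (2385 - 1/(4*(-5/6 + 3/2))) + 2506 = (2385 - 1/(4*2/3)) + 2506 = (2385 - 3/(4*2)) + 2506 = (2385 - 1*3/8) + 2506 = (2385 - 3/8) + 2506 = 19077/8 + 2506 = 39125/8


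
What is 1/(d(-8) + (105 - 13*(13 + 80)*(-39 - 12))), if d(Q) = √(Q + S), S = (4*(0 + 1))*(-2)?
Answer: 15441/953697928 - I/953697928 ≈ 1.6191e-5 - 1.0485e-9*I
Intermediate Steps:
S = -8 (S = (4*1)*(-2) = 4*(-2) = -8)
d(Q) = √(-8 + Q) (d(Q) = √(Q - 8) = √(-8 + Q))
1/(d(-8) + (105 - 13*(13 + 80)*(-39 - 12))) = 1/(√(-8 - 8) + (105 - 13*(13 + 80)*(-39 - 12))) = 1/(√(-16) + (105 - 1209*(-51))) = 1/(4*I + (105 - 13*(-4743))) = 1/(4*I + (105 + 61659)) = 1/(4*I + 61764) = 1/(61764 + 4*I) = (61764 - 4*I)/3814791712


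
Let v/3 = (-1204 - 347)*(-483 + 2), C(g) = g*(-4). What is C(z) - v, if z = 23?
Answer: -2238185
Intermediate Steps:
C(g) = -4*g
v = 2238093 (v = 3*((-1204 - 347)*(-483 + 2)) = 3*(-1551*(-481)) = 3*746031 = 2238093)
C(z) - v = -4*23 - 1*2238093 = -92 - 2238093 = -2238185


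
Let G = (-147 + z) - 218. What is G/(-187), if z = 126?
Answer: 239/187 ≈ 1.2781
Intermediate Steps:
G = -239 (G = (-147 + 126) - 218 = -21 - 218 = -239)
G/(-187) = -239/(-187) = -239*(-1/187) = 239/187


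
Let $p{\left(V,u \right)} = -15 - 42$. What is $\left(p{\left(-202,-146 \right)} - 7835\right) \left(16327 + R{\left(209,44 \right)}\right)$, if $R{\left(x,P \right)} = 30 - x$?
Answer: $-127440016$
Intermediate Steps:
$p{\left(V,u \right)} = -57$ ($p{\left(V,u \right)} = -15 - 42 = -57$)
$\left(p{\left(-202,-146 \right)} - 7835\right) \left(16327 + R{\left(209,44 \right)}\right) = \left(-57 - 7835\right) \left(16327 + \left(30 - 209\right)\right) = \left(-57 + \left(-20123 + 12288\right)\right) \left(16327 + \left(30 - 209\right)\right) = \left(-57 - 7835\right) \left(16327 - 179\right) = \left(-7892\right) 16148 = -127440016$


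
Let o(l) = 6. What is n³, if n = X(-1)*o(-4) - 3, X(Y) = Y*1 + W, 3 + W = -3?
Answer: -91125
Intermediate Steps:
W = -6 (W = -3 - 3 = -6)
X(Y) = -6 + Y (X(Y) = Y*1 - 6 = Y - 6 = -6 + Y)
n = -45 (n = (-6 - 1)*6 - 3 = -7*6 - 3 = -42 - 3 = -45)
n³ = (-45)³ = -91125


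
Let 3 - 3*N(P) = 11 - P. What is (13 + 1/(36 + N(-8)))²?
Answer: 1437601/8464 ≈ 169.85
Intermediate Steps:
N(P) = -8/3 + P/3 (N(P) = 1 - (11 - P)/3 = 1 + (-11/3 + P/3) = -8/3 + P/3)
(13 + 1/(36 + N(-8)))² = (13 + 1/(36 + (-8/3 + (⅓)*(-8))))² = (13 + 1/(36 + (-8/3 - 8/3)))² = (13 + 1/(36 - 16/3))² = (13 + 1/(92/3))² = (13 + 3/92)² = (1199/92)² = 1437601/8464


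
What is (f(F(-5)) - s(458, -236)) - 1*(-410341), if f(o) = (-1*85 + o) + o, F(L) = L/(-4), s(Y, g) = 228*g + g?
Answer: 928605/2 ≈ 4.6430e+5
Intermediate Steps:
s(Y, g) = 229*g
F(L) = -L/4 (F(L) = L*(-¼) = -L/4)
f(o) = -85 + 2*o (f(o) = (-85 + o) + o = -85 + 2*o)
(f(F(-5)) - s(458, -236)) - 1*(-410341) = ((-85 + 2*(-¼*(-5))) - 229*(-236)) - 1*(-410341) = ((-85 + 2*(5/4)) - 1*(-54044)) + 410341 = ((-85 + 5/2) + 54044) + 410341 = (-165/2 + 54044) + 410341 = 107923/2 + 410341 = 928605/2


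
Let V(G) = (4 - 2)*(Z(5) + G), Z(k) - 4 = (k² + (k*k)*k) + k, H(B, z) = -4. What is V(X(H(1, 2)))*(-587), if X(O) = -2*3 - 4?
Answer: -174926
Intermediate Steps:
X(O) = -10 (X(O) = -6 - 4 = -10)
Z(k) = 4 + k + k² + k³ (Z(k) = 4 + ((k² + (k*k)*k) + k) = 4 + ((k² + k²*k) + k) = 4 + ((k² + k³) + k) = 4 + (k + k² + k³) = 4 + k + k² + k³)
V(G) = 318 + 2*G (V(G) = (4 - 2)*((4 + 5 + 5² + 5³) + G) = 2*((4 + 5 + 25 + 125) + G) = 2*(159 + G) = 318 + 2*G)
V(X(H(1, 2)))*(-587) = (318 + 2*(-10))*(-587) = (318 - 20)*(-587) = 298*(-587) = -174926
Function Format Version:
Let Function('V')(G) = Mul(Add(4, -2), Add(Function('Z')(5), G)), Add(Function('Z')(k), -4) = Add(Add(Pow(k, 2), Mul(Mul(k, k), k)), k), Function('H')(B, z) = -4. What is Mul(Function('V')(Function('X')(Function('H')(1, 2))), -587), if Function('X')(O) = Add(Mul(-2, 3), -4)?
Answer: -174926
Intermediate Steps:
Function('X')(O) = -10 (Function('X')(O) = Add(-6, -4) = -10)
Function('Z')(k) = Add(4, k, Pow(k, 2), Pow(k, 3)) (Function('Z')(k) = Add(4, Add(Add(Pow(k, 2), Mul(Mul(k, k), k)), k)) = Add(4, Add(Add(Pow(k, 2), Mul(Pow(k, 2), k)), k)) = Add(4, Add(Add(Pow(k, 2), Pow(k, 3)), k)) = Add(4, Add(k, Pow(k, 2), Pow(k, 3))) = Add(4, k, Pow(k, 2), Pow(k, 3)))
Function('V')(G) = Add(318, Mul(2, G)) (Function('V')(G) = Mul(Add(4, -2), Add(Add(4, 5, Pow(5, 2), Pow(5, 3)), G)) = Mul(2, Add(Add(4, 5, 25, 125), G)) = Mul(2, Add(159, G)) = Add(318, Mul(2, G)))
Mul(Function('V')(Function('X')(Function('H')(1, 2))), -587) = Mul(Add(318, Mul(2, -10)), -587) = Mul(Add(318, -20), -587) = Mul(298, -587) = -174926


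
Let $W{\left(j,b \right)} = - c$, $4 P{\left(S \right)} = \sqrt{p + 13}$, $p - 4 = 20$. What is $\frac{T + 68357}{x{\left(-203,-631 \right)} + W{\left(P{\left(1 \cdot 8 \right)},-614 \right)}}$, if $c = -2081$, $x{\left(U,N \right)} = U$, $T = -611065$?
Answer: $- \frac{271354}{939} \approx -288.98$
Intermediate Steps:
$p = 24$ ($p = 4 + 20 = 24$)
$P{\left(S \right)} = \frac{\sqrt{37}}{4}$ ($P{\left(S \right)} = \frac{\sqrt{24 + 13}}{4} = \frac{\sqrt{37}}{4}$)
$W{\left(j,b \right)} = 2081$ ($W{\left(j,b \right)} = \left(-1\right) \left(-2081\right) = 2081$)
$\frac{T + 68357}{x{\left(-203,-631 \right)} + W{\left(P{\left(1 \cdot 8 \right)},-614 \right)}} = \frac{-611065 + 68357}{-203 + 2081} = - \frac{542708}{1878} = \left(-542708\right) \frac{1}{1878} = - \frac{271354}{939}$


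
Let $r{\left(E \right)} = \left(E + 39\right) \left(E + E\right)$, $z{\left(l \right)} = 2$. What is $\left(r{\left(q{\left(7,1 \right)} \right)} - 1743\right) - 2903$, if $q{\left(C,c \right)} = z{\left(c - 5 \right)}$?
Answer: $-4482$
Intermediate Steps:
$q{\left(C,c \right)} = 2$
$r{\left(E \right)} = 2 E \left(39 + E\right)$ ($r{\left(E \right)} = \left(39 + E\right) 2 E = 2 E \left(39 + E\right)$)
$\left(r{\left(q{\left(7,1 \right)} \right)} - 1743\right) - 2903 = \left(2 \cdot 2 \left(39 + 2\right) - 1743\right) - 2903 = \left(2 \cdot 2 \cdot 41 - 1743\right) - 2903 = \left(164 - 1743\right) - 2903 = -1579 - 2903 = -4482$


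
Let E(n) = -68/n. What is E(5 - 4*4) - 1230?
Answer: -13462/11 ≈ -1223.8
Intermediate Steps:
E(5 - 4*4) - 1230 = -68/(5 - 4*4) - 1230 = -68/(5 - 16) - 1230 = -68/(-11) - 1230 = -68*(-1/11) - 1230 = 68/11 - 1230 = -13462/11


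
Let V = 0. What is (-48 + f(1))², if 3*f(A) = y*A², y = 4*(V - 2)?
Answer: 23104/9 ≈ 2567.1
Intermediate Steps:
y = -8 (y = 4*(0 - 2) = 4*(-2) = -8)
f(A) = -8*A²/3 (f(A) = (-8*A²)/3 = -8*A²/3)
(-48 + f(1))² = (-48 - 8/3*1²)² = (-48 - 8/3*1)² = (-48 - 8/3)² = (-152/3)² = 23104/9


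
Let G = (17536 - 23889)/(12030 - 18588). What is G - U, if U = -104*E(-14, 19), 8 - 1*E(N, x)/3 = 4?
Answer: 8190737/6558 ≈ 1249.0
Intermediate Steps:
E(N, x) = 12 (E(N, x) = 24 - 3*4 = 24 - 12 = 12)
G = 6353/6558 (G = -6353/(-6558) = -6353*(-1/6558) = 6353/6558 ≈ 0.96874)
U = -1248 (U = -104*12 = -1248)
G - U = 6353/6558 - 1*(-1248) = 6353/6558 + 1248 = 8190737/6558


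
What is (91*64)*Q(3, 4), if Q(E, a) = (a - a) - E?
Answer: -17472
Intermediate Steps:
Q(E, a) = -E (Q(E, a) = 0 - E = -E)
(91*64)*Q(3, 4) = (91*64)*(-1*3) = 5824*(-3) = -17472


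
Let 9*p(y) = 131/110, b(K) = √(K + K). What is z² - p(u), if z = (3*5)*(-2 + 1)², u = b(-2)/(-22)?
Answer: 222619/990 ≈ 224.87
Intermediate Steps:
b(K) = √2*√K (b(K) = √(2*K) = √2*√K)
u = -I/11 (u = (√2*√(-2))/(-22) = (√2*(I*√2))*(-1/22) = (2*I)*(-1/22) = -I/11 ≈ -0.090909*I)
p(y) = 131/990 (p(y) = (131/110)/9 = (131*(1/110))/9 = (⅑)*(131/110) = 131/990)
z = 15 (z = 15*(-1)² = 15*1 = 15)
z² - p(u) = 15² - 1*131/990 = 225 - 131/990 = 222619/990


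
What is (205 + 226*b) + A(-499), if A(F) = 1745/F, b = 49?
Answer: 5626476/499 ≈ 11276.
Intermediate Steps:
(205 + 226*b) + A(-499) = (205 + 226*49) + 1745/(-499) = (205 + 11074) + 1745*(-1/499) = 11279 - 1745/499 = 5626476/499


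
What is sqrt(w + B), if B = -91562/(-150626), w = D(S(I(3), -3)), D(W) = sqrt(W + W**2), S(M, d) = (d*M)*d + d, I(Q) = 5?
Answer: sqrt(70365397 + 115756081*sqrt(1806))/10759 ≈ 6.5654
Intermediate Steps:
S(M, d) = d + M*d**2 (S(M, d) = (M*d)*d + d = M*d**2 + d = d + M*d**2)
w = sqrt(1806) (w = sqrt((-3*(1 + 5*(-3)))*(1 - 3*(1 + 5*(-3)))) = sqrt((-3*(1 - 15))*(1 - 3*(1 - 15))) = sqrt((-3*(-14))*(1 - 3*(-14))) = sqrt(42*(1 + 42)) = sqrt(42*43) = sqrt(1806) ≈ 42.497)
B = 45781/75313 (B = -91562*(-1/150626) = 45781/75313 ≈ 0.60788)
sqrt(w + B) = sqrt(sqrt(1806) + 45781/75313) = sqrt(45781/75313 + sqrt(1806))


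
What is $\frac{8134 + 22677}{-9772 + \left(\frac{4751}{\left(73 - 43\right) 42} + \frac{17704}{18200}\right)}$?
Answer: $- \frac{2523420900}{799938317} \approx -3.1545$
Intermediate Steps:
$\frac{8134 + 22677}{-9772 + \left(\frac{4751}{\left(73 - 43\right) 42} + \frac{17704}{18200}\right)} = \frac{30811}{-9772 + \left(\frac{4751}{30 \cdot 42} + 17704 \cdot \frac{1}{18200}\right)} = \frac{30811}{-9772 + \left(\frac{4751}{1260} + \frac{2213}{2275}\right)} = \frac{30811}{-9772 + \frac{388483}{81900}} = \frac{30811}{- \frac{799938317}{81900}} = 30811 \left(- \frac{81900}{799938317}\right) = - \frac{2523420900}{799938317}$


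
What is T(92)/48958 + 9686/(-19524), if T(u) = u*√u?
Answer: -4843/9762 + 92*√23/24479 ≈ -0.47808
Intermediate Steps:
T(u) = u^(3/2)
T(92)/48958 + 9686/(-19524) = 92^(3/2)/48958 + 9686/(-19524) = (184*√23)*(1/48958) + 9686*(-1/19524) = 92*√23/24479 - 4843/9762 = -4843/9762 + 92*√23/24479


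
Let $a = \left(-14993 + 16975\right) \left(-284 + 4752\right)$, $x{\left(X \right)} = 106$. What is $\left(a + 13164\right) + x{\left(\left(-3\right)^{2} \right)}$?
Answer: $8868846$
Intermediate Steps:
$a = 8855576$ ($a = 1982 \cdot 4468 = 8855576$)
$\left(a + 13164\right) + x{\left(\left(-3\right)^{2} \right)} = \left(8855576 + 13164\right) + 106 = 8868740 + 106 = 8868846$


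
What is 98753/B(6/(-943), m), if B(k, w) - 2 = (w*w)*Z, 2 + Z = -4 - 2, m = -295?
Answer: -98753/696198 ≈ -0.14185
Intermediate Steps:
Z = -8 (Z = -2 + (-4 - 2) = -2 - 6 = -8)
B(k, w) = 2 - 8*w² (B(k, w) = 2 + (w*w)*(-8) = 2 + w²*(-8) = 2 - 8*w²)
98753/B(6/(-943), m) = 98753/(2 - 8*(-295)²) = 98753/(2 - 8*87025) = 98753/(2 - 696200) = 98753/(-696198) = 98753*(-1/696198) = -98753/696198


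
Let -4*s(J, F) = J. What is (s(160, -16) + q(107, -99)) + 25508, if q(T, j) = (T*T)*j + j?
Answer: -1108082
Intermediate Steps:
s(J, F) = -J/4
q(T, j) = j + j*T**2 (q(T, j) = T**2*j + j = j*T**2 + j = j + j*T**2)
(s(160, -16) + q(107, -99)) + 25508 = (-1/4*160 - 99*(1 + 107**2)) + 25508 = (-40 - 99*(1 + 11449)) + 25508 = (-40 - 99*11450) + 25508 = (-40 - 1133550) + 25508 = -1133590 + 25508 = -1108082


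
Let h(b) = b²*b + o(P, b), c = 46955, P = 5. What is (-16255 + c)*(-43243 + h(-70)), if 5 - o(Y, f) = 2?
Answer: -11857568000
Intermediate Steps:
o(Y, f) = 3 (o(Y, f) = 5 - 1*2 = 5 - 2 = 3)
h(b) = 3 + b³ (h(b) = b²*b + 3 = b³ + 3 = 3 + b³)
(-16255 + c)*(-43243 + h(-70)) = (-16255 + 46955)*(-43243 + (3 + (-70)³)) = 30700*(-43243 + (3 - 343000)) = 30700*(-43243 - 342997) = 30700*(-386240) = -11857568000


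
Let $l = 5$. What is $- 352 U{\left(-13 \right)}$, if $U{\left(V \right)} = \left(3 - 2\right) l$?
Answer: $-1760$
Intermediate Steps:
$U{\left(V \right)} = 5$ ($U{\left(V \right)} = \left(3 - 2\right) 5 = 1 \cdot 5 = 5$)
$- 352 U{\left(-13 \right)} = \left(-352\right) 5 = -1760$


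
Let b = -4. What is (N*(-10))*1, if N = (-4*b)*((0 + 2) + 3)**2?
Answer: -4000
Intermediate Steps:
N = 400 (N = (-4*(-4))*((0 + 2) + 3)**2 = 16*(2 + 3)**2 = 16*5**2 = 16*25 = 400)
(N*(-10))*1 = (400*(-10))*1 = -4000*1 = -4000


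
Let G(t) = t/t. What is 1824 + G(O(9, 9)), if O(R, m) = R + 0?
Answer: 1825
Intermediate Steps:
O(R, m) = R
G(t) = 1
1824 + G(O(9, 9)) = 1824 + 1 = 1825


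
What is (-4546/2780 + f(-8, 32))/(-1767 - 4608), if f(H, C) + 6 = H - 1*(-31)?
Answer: -7119/2953750 ≈ -0.0024102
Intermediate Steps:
f(H, C) = 25 + H (f(H, C) = -6 + (H - 1*(-31)) = -6 + (H + 31) = -6 + (31 + H) = 25 + H)
(-4546/2780 + f(-8, 32))/(-1767 - 4608) = (-4546/2780 + (25 - 8))/(-1767 - 4608) = (-4546*1/2780 + 17)/(-6375) = (-2273/1390 + 17)*(-1/6375) = (21357/1390)*(-1/6375) = -7119/2953750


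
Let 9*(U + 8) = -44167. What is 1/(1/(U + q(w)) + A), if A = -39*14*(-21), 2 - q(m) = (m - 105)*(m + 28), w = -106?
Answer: 192343/2205404829 ≈ 8.7214e-5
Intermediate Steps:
U = -44239/9 (U = -8 + (⅑)*(-44167) = -8 - 44167/9 = -44239/9 ≈ -4915.4)
q(m) = 2 - (-105 + m)*(28 + m) (q(m) = 2 - (m - 105)*(m + 28) = 2 - (-105 + m)*(28 + m))
A = 11466 (A = -546*(-21) = 11466)
1/(1/(U + q(w)) + A) = 1/(1/(-44239/9 + (2942 - 1*(-106)² + 77*(-106))) + 11466) = 1/(1/(-44239/9 + (2942 - 1*11236 - 8162)) + 11466) = 1/(1/(-44239/9 + (2942 - 11236 - 8162)) + 11466) = 1/(1/(-44239/9 - 16456) + 11466) = 1/(1/(-192343/9) + 11466) = 1/(-9/192343 + 11466) = 1/(2205404829/192343) = 192343/2205404829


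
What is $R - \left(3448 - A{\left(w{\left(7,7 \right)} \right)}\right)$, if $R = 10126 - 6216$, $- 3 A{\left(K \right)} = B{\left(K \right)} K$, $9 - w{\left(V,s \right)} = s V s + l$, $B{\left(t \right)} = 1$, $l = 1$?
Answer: $\frac{1721}{3} \approx 573.67$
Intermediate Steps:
$w{\left(V,s \right)} = 8 - V s^{2}$ ($w{\left(V,s \right)} = 9 - \left(s V s + 1\right) = 9 - \left(V s s + 1\right) = 9 - \left(V s^{2} + 1\right) = 9 - \left(1 + V s^{2}\right) = 8 - V s^{2}$)
$A{\left(K \right)} = - \frac{K}{3}$ ($A{\left(K \right)} = - \frac{1 K}{3} = - \frac{K}{3}$)
$R = 3910$
$R - \left(3448 - A{\left(w{\left(7,7 \right)} \right)}\right) = 3910 - \left(3448 - - \frac{8 - 7 \cdot 7^{2}}{3}\right) = 3910 - \left(3448 - - \frac{8 - 7 \cdot 49}{3}\right) = 3910 - \left(3448 - - \frac{8 - 343}{3}\right) = 3910 - \left(3448 - \left(- \frac{1}{3}\right) \left(-335\right)\right) = 3910 - \left(3448 - \frac{335}{3}\right) = 3910 - \frac{10009}{3} = \frac{1721}{3}$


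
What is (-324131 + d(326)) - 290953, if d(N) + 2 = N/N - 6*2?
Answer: -615097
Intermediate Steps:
d(N) = -13 (d(N) = -2 + (N/N - 6*2) = -2 + (1 - 12) = -2 - 11 = -13)
(-324131 + d(326)) - 290953 = (-324131 - 13) - 290953 = -324144 - 290953 = -615097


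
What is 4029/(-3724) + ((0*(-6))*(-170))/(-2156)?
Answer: -4029/3724 ≈ -1.0819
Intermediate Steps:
4029/(-3724) + ((0*(-6))*(-170))/(-2156) = 4029*(-1/3724) + (0*(-170))*(-1/2156) = -4029/3724 + 0*(-1/2156) = -4029/3724 + 0 = -4029/3724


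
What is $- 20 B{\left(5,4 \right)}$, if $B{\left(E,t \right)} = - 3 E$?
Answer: $300$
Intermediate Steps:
$- 20 B{\left(5,4 \right)} = - 20 \left(\left(-3\right) 5\right) = \left(-20\right) \left(-15\right) = 300$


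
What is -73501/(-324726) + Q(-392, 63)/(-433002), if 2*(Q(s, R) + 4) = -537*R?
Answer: 4146697951/15623000828 ≈ 0.26542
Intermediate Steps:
Q(s, R) = -4 - 537*R/2 (Q(s, R) = -4 + (-537*R)/2 = -4 - 537*R/2)
-73501/(-324726) + Q(-392, 63)/(-433002) = -73501/(-324726) + (-4 - 537/2*63)/(-433002) = -73501*(-1/324726) + (-4 - 33831/2)*(-1/433002) = 73501/324726 - 33839/2*(-1/433002) = 73501/324726 + 33839/866004 = 4146697951/15623000828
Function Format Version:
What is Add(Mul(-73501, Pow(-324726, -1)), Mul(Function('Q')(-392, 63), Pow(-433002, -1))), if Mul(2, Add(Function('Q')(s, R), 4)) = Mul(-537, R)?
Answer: Rational(4146697951, 15623000828) ≈ 0.26542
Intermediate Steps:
Function('Q')(s, R) = Add(-4, Mul(Rational(-537, 2), R)) (Function('Q')(s, R) = Add(-4, Mul(Rational(1, 2), Mul(-537, R))) = Add(-4, Mul(Rational(-537, 2), R)))
Add(Mul(-73501, Pow(-324726, -1)), Mul(Function('Q')(-392, 63), Pow(-433002, -1))) = Add(Mul(-73501, Pow(-324726, -1)), Mul(Add(-4, Mul(Rational(-537, 2), 63)), Pow(-433002, -1))) = Add(Mul(-73501, Rational(-1, 324726)), Mul(Add(-4, Rational(-33831, 2)), Rational(-1, 433002))) = Add(Rational(73501, 324726), Mul(Rational(-33839, 2), Rational(-1, 433002))) = Add(Rational(73501, 324726), Rational(33839, 866004)) = Rational(4146697951, 15623000828)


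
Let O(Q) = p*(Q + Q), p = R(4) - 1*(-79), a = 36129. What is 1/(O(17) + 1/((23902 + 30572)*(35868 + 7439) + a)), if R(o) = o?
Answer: 2359141647/6657497727835 ≈ 0.00035436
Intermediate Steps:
p = 83 (p = 4 - 1*(-79) = 4 + 79 = 83)
O(Q) = 166*Q (O(Q) = 83*(Q + Q) = 83*(2*Q) = 166*Q)
1/(O(17) + 1/((23902 + 30572)*(35868 + 7439) + a)) = 1/(166*17 + 1/((23902 + 30572)*(35868 + 7439) + 36129)) = 1/(2822 + 1/(54474*43307 + 36129)) = 1/(2822 + 1/(2359105518 + 36129)) = 1/(2822 + 1/2359141647) = 1/(6657497727835/2359141647) = 2359141647/6657497727835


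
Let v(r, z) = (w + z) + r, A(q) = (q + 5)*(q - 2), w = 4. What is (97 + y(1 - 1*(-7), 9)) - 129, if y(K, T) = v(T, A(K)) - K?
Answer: 51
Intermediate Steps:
A(q) = (-2 + q)*(5 + q) (A(q) = (5 + q)*(-2 + q) = (-2 + q)*(5 + q))
v(r, z) = 4 + r + z (v(r, z) = (4 + z) + r = 4 + r + z)
y(K, T) = -6 + T + K**2 + 2*K (y(K, T) = (4 + T + (-10 + K**2 + 3*K)) - K = (-6 + T + K**2 + 3*K) - K = -6 + T + K**2 + 2*K)
(97 + y(1 - 1*(-7), 9)) - 129 = (97 + (-6 + 9 + (1 - 1*(-7))**2 + 2*(1 - 1*(-7)))) - 129 = (97 + (-6 + 9 + (1 + 7)**2 + 2*(1 + 7))) - 129 = (97 + (-6 + 9 + 8**2 + 2*8)) - 129 = (97 + (-6 + 9 + 64 + 16)) - 129 = (97 + 83) - 129 = 180 - 129 = 51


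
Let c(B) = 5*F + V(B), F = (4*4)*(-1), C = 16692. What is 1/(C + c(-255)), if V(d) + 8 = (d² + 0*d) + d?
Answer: 1/81374 ≈ 1.2289e-5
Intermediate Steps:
V(d) = -8 + d + d² (V(d) = -8 + ((d² + 0*d) + d) = -8 + ((d² + 0) + d) = -8 + (d² + d) = -8 + (d + d²) = -8 + d + d²)
F = -16 (F = 16*(-1) = -16)
c(B) = -88 + B + B² (c(B) = 5*(-16) + (-8 + B + B²) = -80 + (-8 + B + B²) = -88 + B + B²)
1/(C + c(-255)) = 1/(16692 + (-88 - 255 + (-255)²)) = 1/(16692 + (-88 - 255 + 65025)) = 1/(16692 + 64682) = 1/81374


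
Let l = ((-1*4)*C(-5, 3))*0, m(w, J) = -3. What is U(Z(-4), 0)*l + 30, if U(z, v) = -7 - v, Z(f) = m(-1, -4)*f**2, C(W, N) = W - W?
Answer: 30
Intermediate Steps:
C(W, N) = 0
Z(f) = -3*f**2
l = 0 (l = (-1*4*0)*0 = -4*0*0 = 0*0 = 0)
U(Z(-4), 0)*l + 30 = (-7 - 1*0)*0 + 30 = (-7 + 0)*0 + 30 = -7*0 + 30 = 0 + 30 = 30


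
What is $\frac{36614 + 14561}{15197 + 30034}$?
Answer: $\frac{51175}{45231} \approx 1.1314$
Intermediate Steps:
$\frac{36614 + 14561}{15197 + 30034} = \frac{51175}{45231}$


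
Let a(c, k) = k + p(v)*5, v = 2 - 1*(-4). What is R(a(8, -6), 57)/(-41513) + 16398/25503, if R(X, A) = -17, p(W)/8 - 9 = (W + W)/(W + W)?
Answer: 227054575/352902013 ≈ 0.64339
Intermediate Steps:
v = 6 (v = 2 + 4 = 6)
p(W) = 80 (p(W) = 72 + 8*((W + W)/(W + W)) = 72 + 8*((2*W)/((2*W))) = 72 + 8*((2*W)*(1/(2*W))) = 72 + 8*1 = 72 + 8 = 80)
a(c, k) = 400 + k (a(c, k) = k + 80*5 = k + 400 = 400 + k)
R(a(8, -6), 57)/(-41513) + 16398/25503 = -17/(-41513) + 16398/25503 = -17*(-1/41513) + 16398*(1/25503) = 17/41513 + 5466/8501 = 227054575/352902013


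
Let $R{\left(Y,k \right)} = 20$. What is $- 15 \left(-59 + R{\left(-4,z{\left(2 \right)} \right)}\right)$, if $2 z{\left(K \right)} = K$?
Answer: $585$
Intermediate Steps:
$z{\left(K \right)} = \frac{K}{2}$
$- 15 \left(-59 + R{\left(-4,z{\left(2 \right)} \right)}\right) = - 15 \left(-59 + 20\right) = \left(-15\right) \left(-39\right) = 585$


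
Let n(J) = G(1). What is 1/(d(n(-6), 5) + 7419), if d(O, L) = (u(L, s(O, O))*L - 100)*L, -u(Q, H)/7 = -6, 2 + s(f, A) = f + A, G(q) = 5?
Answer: 1/7969 ≈ 0.00012549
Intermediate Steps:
n(J) = 5
s(f, A) = -2 + A + f (s(f, A) = -2 + (f + A) = -2 + (A + f) = -2 + A + f)
u(Q, H) = 42 (u(Q, H) = -7*(-6) = 42)
d(O, L) = L*(-100 + 42*L) (d(O, L) = (42*L - 100)*L = (-100 + 42*L)*L = L*(-100 + 42*L))
1/(d(n(-6), 5) + 7419) = 1/(2*5*(-50 + 21*5) + 7419) = 1/(2*5*(-50 + 105) + 7419) = 1/(2*5*55 + 7419) = 1/(550 + 7419) = 1/7969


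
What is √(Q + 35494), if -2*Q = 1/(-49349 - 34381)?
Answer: √248838243714465/83730 ≈ 188.40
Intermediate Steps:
Q = 1/167460 (Q = -1/(2*(-49349 - 34381)) = -½/(-83730) = -½*(-1/83730) = 1/167460 ≈ 5.9716e-6)
√(Q + 35494) = √(1/167460 + 35494) = √(5943825241/167460) = √248838243714465/83730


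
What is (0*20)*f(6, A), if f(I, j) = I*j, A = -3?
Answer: 0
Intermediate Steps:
(0*20)*f(6, A) = (0*20)*(6*(-3)) = 0*(-18) = 0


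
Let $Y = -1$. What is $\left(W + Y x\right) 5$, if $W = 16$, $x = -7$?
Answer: $115$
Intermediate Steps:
$\left(W + Y x\right) 5 = \left(16 - -7\right) 5 = \left(16 + 7\right) 5 = 23 \cdot 5 = 115$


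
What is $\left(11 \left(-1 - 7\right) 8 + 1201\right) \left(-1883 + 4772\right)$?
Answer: $1435833$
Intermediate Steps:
$\left(11 \left(-1 - 7\right) 8 + 1201\right) \left(-1883 + 4772\right) = \left(11 \left(-8\right) 8 + 1201\right) 2889 = \left(\left(-88\right) 8 + 1201\right) 2889 = \left(-704 + 1201\right) 2889 = 497 \cdot 2889 = 1435833$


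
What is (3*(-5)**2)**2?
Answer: 5625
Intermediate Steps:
(3*(-5)**2)**2 = (3*25)**2 = 75**2 = 5625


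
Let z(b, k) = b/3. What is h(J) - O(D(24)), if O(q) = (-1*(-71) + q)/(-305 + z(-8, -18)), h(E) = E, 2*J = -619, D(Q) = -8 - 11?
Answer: -43925/142 ≈ -309.33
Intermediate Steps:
D(Q) = -19
J = -619/2 (J = (½)*(-619) = -619/2 ≈ -309.50)
z(b, k) = b/3 (z(b, k) = b*(⅓) = b/3)
O(q) = -3/13 - 3*q/923 (O(q) = (-1*(-71) + q)/(-305 + (⅓)*(-8)) = (71 + q)/(-305 - 8/3) = (71 + q)/(-923/3) = (71 + q)*(-3/923) = -3/13 - 3*q/923)
h(J) - O(D(24)) = -619/2 - (-3/13 - 3/923*(-19)) = -619/2 - (-3/13 + 57/923) = -619/2 - 1*(-12/71) = -619/2 + 12/71 = -43925/142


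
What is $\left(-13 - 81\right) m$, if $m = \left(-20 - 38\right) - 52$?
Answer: $10340$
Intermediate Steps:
$m = -110$ ($m = -58 - 52 = -110$)
$\left(-13 - 81\right) m = \left(-13 - 81\right) \left(-110\right) = \left(-94\right) \left(-110\right) = 10340$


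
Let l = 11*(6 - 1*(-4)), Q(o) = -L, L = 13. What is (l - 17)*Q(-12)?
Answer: -1209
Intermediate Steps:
Q(o) = -13 (Q(o) = -1*13 = -13)
l = 110 (l = 11*(6 + 4) = 11*10 = 110)
(l - 17)*Q(-12) = (110 - 17)*(-13) = 93*(-13) = -1209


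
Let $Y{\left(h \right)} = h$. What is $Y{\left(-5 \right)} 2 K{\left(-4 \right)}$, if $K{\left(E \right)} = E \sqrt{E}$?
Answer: $80 i \approx 80.0 i$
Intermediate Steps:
$K{\left(E \right)} = E^{\frac{3}{2}}$
$Y{\left(-5 \right)} 2 K{\left(-4 \right)} = \left(-5\right) 2 \left(-4\right)^{\frac{3}{2}} = - 10 \left(- 8 i\right) = 80 i$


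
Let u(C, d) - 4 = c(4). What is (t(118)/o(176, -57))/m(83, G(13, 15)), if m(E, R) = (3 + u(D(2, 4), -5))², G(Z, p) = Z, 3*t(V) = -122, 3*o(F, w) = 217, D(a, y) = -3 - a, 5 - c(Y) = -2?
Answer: -61/21266 ≈ -0.0028684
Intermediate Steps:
c(Y) = 7 (c(Y) = 5 - 1*(-2) = 5 + 2 = 7)
o(F, w) = 217/3 (o(F, w) = (⅓)*217 = 217/3)
u(C, d) = 11 (u(C, d) = 4 + 7 = 11)
t(V) = -122/3 (t(V) = (⅓)*(-122) = -122/3)
m(E, R) = 196 (m(E, R) = (3 + 11)² = 14² = 196)
(t(118)/o(176, -57))/m(83, G(13, 15)) = -122/(3*217/3)/196 = -122/3*3/217*(1/196) = -122/217*1/196 = -61/21266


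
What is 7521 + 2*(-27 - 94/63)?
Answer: 470233/63 ≈ 7464.0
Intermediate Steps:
7521 + 2*(-27 - 94/63) = 7521 + 2*(-1795/63) = 7521 - 3590/63 = 470233/63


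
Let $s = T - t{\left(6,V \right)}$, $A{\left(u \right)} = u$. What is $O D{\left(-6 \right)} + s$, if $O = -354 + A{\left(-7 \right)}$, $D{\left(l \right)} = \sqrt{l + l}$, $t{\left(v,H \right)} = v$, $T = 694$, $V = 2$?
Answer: $688 - 722 i \sqrt{3} \approx 688.0 - 1250.5 i$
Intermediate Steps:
$D{\left(l \right)} = \sqrt{2} \sqrt{l}$ ($D{\left(l \right)} = \sqrt{2 l} = \sqrt{2} \sqrt{l}$)
$O = -361$ ($O = -354 - 7 = -361$)
$s = 688$ ($s = 694 - 6 = 688$)
$O D{\left(-6 \right)} + s = - 361 \sqrt{2} \sqrt{-6} + 688 = - 361 \sqrt{2} i \sqrt{6} + 688 = - 361 \cdot 2 i \sqrt{3} + 688 = - 722 i \sqrt{3} + 688 = 688 - 722 i \sqrt{3}$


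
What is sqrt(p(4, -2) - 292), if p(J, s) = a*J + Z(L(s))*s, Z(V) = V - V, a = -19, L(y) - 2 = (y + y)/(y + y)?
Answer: 4*I*sqrt(23) ≈ 19.183*I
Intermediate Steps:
L(y) = 3 (L(y) = 2 + (y + y)/(y + y) = 2 + (2*y)/((2*y)) = 2 + (2*y)*(1/(2*y)) = 2 + 1 = 3)
Z(V) = 0
p(J, s) = -19*J (p(J, s) = -19*J + 0*s = -19*J + 0 = -19*J)
sqrt(p(4, -2) - 292) = sqrt(-19*4 - 292) = sqrt(-76 - 292) = sqrt(-368) = 4*I*sqrt(23)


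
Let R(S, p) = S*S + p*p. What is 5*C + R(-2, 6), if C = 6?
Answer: 70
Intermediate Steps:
R(S, p) = S² + p²
5*C + R(-2, 6) = 5*6 + ((-2)² + 6²) = 30 + (4 + 36) = 30 + 40 = 70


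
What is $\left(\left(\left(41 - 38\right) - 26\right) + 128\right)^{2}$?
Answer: $11025$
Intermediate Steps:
$\left(\left(\left(41 - 38\right) - 26\right) + 128\right)^{2} = \left(\left(3 - 26\right) + 128\right)^{2} = \left(-23 + 128\right)^{2} = 105^{2} = 11025$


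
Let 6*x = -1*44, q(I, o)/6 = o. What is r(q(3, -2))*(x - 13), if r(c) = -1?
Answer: 61/3 ≈ 20.333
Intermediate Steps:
q(I, o) = 6*o
x = -22/3 (x = (-1*44)/6 = (1/6)*(-44) = -22/3 ≈ -7.3333)
r(q(3, -2))*(x - 13) = -(-22/3 - 13) = -1*(-61/3) = 61/3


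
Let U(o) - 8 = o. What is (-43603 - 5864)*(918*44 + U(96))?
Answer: -2003215632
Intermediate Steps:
U(o) = 8 + o
(-43603 - 5864)*(918*44 + U(96)) = (-43603 - 5864)*(918*44 + (8 + 96)) = -49467*(40392 + 104) = -49467*40496 = -2003215632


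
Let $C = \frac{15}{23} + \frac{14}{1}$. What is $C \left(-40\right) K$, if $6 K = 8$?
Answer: $- \frac{53920}{69} \approx -781.45$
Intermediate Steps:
$K = \frac{4}{3}$ ($K = \frac{1}{6} \cdot 8 = \frac{4}{3} \approx 1.3333$)
$C = \frac{337}{23}$ ($C = 15 \cdot \frac{1}{23} + 14 \cdot 1 = \frac{15}{23} + 14 = \frac{337}{23} \approx 14.652$)
$C \left(-40\right) K = \frac{337}{23} \left(-40\right) \frac{4}{3} = \left(- \frac{13480}{23}\right) \frac{4}{3} = - \frac{53920}{69}$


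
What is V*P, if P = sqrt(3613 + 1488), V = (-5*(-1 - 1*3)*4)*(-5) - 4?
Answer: -404*sqrt(5101) ≈ -28854.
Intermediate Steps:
V = -404 (V = (-5*(-1 - 3)*4)*(-5) - 4 = (-5*(-4)*4)*(-5) - 4 = (20*4)*(-5) - 4 = 80*(-5) - 4 = -400 - 4 = -404)
P = sqrt(5101) ≈ 71.421
V*P = -404*sqrt(5101)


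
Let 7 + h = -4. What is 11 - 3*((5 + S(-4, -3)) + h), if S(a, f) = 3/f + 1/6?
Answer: 63/2 ≈ 31.500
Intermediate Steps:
h = -11 (h = -7 - 4 = -11)
S(a, f) = ⅙ + 3/f (S(a, f) = 3/f + 1*(⅙) = 3/f + ⅙ = ⅙ + 3/f)
11 - 3*((5 + S(-4, -3)) + h) = 11 - 3*((5 + (⅙)*(18 - 3)/(-3)) - 11) = 11 - 3*((5 + (⅙)*(-⅓)*15) - 11) = 11 - 3*((5 - ⅚) - 11) = 11 - 3*(25/6 - 11) = 11 - 3*(-41/6) = 11 + 41/2 = 63/2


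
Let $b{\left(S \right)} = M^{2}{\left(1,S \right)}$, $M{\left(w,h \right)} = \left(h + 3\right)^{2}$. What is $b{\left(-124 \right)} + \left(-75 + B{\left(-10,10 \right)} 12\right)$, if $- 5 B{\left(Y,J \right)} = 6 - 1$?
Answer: $214358794$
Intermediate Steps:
$M{\left(w,h \right)} = \left(3 + h\right)^{2}$
$B{\left(Y,J \right)} = -1$ ($B{\left(Y,J \right)} = - \frac{6 - 1}{5} = \left(- \frac{1}{5}\right) 5 = -1$)
$b{\left(S \right)} = \left(3 + S\right)^{4}$ ($b{\left(S \right)} = \left(\left(3 + S\right)^{2}\right)^{2} = \left(3 + S\right)^{4}$)
$b{\left(-124 \right)} + \left(-75 + B{\left(-10,10 \right)} 12\right) = \left(3 - 124\right)^{4} - 87 = \left(-121\right)^{4} - 87 = 214358881 - 87 = 214358794$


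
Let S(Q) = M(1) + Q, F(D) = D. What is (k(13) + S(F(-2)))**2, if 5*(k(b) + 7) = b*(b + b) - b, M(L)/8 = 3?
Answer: 6400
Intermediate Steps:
M(L) = 24 (M(L) = 8*3 = 24)
k(b) = -7 - b/5 + 2*b**2/5 (k(b) = -7 + (b*(b + b) - b)/5 = -7 + (b*(2*b) - b)/5 = -7 + (2*b**2 - b)/5 = -7 + (-b + 2*b**2)/5 = -7 + (-b/5 + 2*b**2/5) = -7 - b/5 + 2*b**2/5)
S(Q) = 24 + Q
(k(13) + S(F(-2)))**2 = ((-7 - 1/5*13 + (2/5)*13**2) + (24 - 2))**2 = ((-7 - 13/5 + (2/5)*169) + 22)**2 = ((-7 - 13/5 + 338/5) + 22)**2 = (58 + 22)**2 = 80**2 = 6400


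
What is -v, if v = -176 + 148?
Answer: 28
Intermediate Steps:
v = -28
-v = -1*(-28) = 28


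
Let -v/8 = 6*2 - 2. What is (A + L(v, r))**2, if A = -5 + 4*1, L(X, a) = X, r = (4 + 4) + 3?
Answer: 6561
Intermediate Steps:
r = 11 (r = 8 + 3 = 11)
v = -80 (v = -8*(6*2 - 2) = -8*(12 - 2) = -8*10 = -80)
A = -1 (A = -5 + 4 = -1)
(A + L(v, r))**2 = (-1 - 80)**2 = (-81)**2 = 6561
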